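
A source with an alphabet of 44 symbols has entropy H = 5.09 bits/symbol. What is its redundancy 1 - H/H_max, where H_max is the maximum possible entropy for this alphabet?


H_max = log2(K) = log2(44) = 5.4594 bits/symbol. Redundancy = 1 - H/H_max = 1 - 5.09/5.4594 = 1 - 0.9323 = 0.0677

0.0677


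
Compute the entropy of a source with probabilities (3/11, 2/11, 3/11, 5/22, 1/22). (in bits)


H = -sum(p_i * log2(p_i)). Terms: -(3/11)*log2(3/11) = 0.511219; -(2/11)*log2(2/11) = 0.447169; -(3/11)*log2(3/11) = 0.511219; -(5/22)*log2(5/22) = 0.485796; -(1/22)*log2(1/22) = 0.202701. H = 0.511219 + 0.447169 + 0.511219 + 0.485796 + 0.202701 = 2.1581

2.1581 bits


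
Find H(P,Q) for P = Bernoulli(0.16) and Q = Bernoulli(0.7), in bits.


H(P,Q) = -p*log2(q) - (1-p)*log2(1-q). -0.16*log2(0.7) = 0.082332; -0.84*log2(0.3) = 1.459051. H(P,Q) = 0.082332 + 1.459051 = 1.5414

1.5414 bits


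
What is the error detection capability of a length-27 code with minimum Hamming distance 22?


Detection capability = d_min - 1 = 22 - 1 = 21

21 errors


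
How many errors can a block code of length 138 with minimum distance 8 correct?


Correction capability = floor((d-1)/2) = floor((8-1)/2) = 3

3 errors


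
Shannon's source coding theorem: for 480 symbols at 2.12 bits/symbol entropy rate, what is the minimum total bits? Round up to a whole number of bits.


Minimum bits >= n * H = 480 * 2.12 = 1017.6, rounded up to a whole number of bits = 1018

1018 bits


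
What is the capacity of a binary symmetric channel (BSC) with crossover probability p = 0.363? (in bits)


H(p) = -p*log2(p) - (1-p)*log2(1-p) = -0.363*log2(0.363) - 0.637*log2(0.637) = 0.530691 + 0.414454 = 0.9451. C = 1 - H(p) = 1 - 0.9451 = 0.0549

0.0549 bits


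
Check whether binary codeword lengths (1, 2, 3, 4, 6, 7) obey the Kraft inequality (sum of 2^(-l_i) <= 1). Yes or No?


Kraft sum = sum(2^(-l_i)) = 0.9609, need <= 1. Result: satisfied (a binary prefix-free code with these lengths exists)

Yes


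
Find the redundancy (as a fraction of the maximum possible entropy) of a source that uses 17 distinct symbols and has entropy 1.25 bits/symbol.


H_max = log2(K) = log2(17) = 4.0875 bits/symbol. Redundancy = 1 - H/H_max = 1 - 1.25/4.0875 = 1 - 0.3058 = 0.6942

0.6942


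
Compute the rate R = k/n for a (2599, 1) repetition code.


Rate = k/n = 1/2599

1/2599


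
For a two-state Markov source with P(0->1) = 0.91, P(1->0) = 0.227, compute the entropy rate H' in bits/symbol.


Stationary distribution: pi_0 = p10/(p01+p10) = 0.1996, pi_1 = 0.8004. Entropy rate H' = pi_0*H(p01) + pi_1*H(p10) = 0.1996*0.4365 + 0.8004*0.7727 = 0.7056

0.7056 bits/symbol


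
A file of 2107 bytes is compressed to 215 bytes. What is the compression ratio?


Ratio = original / compressed = 2107 / 215 = 9.8

9.8


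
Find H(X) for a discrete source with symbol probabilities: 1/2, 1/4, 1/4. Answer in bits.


H = -sum(p_i * log2(p_i)). Terms: -(1/2)*log2(1/2) = 0.500000; -(1/4)*log2(1/4) = 0.500000; -(1/4)*log2(1/4) = 0.500000. H = 0.500000 + 0.500000 + 0.500000 = 1.5

1.5 bits


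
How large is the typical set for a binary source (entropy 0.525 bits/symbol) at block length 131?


log2|A_typical| = nH = 131 * 0.525 = 68.775, so |A_typical| ~ 2^68.775 = 5.051e+20

5.051e+20


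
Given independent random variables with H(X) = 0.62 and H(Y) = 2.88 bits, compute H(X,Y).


For independent variables, H(X,Y) = H(X) + H(Y) = 0.62 + 2.88 = 3.5

3.5 bits


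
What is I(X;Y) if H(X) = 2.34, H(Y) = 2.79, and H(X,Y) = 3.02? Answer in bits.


I(X;Y) = H(X) + H(Y) - H(X,Y) = 2.34 + 2.79 - 3.02 = 2.11

2.11 bits


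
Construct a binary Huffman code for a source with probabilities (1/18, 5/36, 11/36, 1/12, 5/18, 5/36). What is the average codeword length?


Huffman construction (repeatedly merge the two least-probable nodes; each merge adds 1 bit to every symbol beneath it): 1/18 + 1/12 = 5/36; 5/36 + 5/36 = 5/18; 5/36 + 5/18 = 5/12; 5/18 + 11/36 = 7/12; 5/12 + 7/12 = 1. Resulting codeword lengths (in the order the probabilities were given): (3, 3, 2, 3, 2, 3). L_avg = sum(p_i * l_i) = 1/18*3 + 5/36*3 + 11/36*2 + 1/12*3 + 5/18*2 + 5/36*3 = 29/12 = 2.4167

2.4167 bits


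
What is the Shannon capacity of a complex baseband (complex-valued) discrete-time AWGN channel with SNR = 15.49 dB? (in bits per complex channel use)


SNR_linear = 10^(15.49/10) = 35.3997; C = log2(1 + SNR_linear) = log2(1 + 35.3997) = 5.1859

5.1859 bits/channel use


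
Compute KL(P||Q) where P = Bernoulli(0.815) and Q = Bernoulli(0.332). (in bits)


KL = p*log2(p/q) + (1-p)*log2((1-p)/(1-q)) = 0.815*log2(0.815/0.332) + 0.185*log2(0.185/0.668) = 0.7132

0.7132 bits


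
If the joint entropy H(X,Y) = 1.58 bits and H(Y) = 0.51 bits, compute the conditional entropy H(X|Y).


H(X|Y) = H(X,Y) - H(Y) = 1.58 - 0.51 = 1.07

1.07 bits


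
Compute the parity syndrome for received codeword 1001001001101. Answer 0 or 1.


Syndrome = XOR of all bits = 1 XOR 0 XOR 0 XOR 1 XOR 0 XOR 0 XOR 1 XOR 0 XOR 0 XOR 1 XOR 1 XOR 0 XOR 1 = 0

0


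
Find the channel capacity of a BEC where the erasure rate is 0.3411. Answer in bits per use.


C = 1 - epsilon = 1 - 0.3411 = 0.6589

0.6589 bits


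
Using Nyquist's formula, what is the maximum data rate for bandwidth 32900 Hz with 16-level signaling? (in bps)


Rate = 2 * B * log2(M) = 2 * 32900 * 4.0 = 263200.0

263200.0 bps


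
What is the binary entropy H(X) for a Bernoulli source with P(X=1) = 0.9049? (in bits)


H = -p*log2(p) - (1-p)*log2(1-p). -0.9049*log2(0.9049) = 0.130459; -0.0951*log2(0.0951) = 0.322808. H = 0.130459 + 0.322808 = 0.4533

0.4533 bits


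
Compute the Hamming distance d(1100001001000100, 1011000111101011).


Count differing positions: . ^ ^ ^ . . ^ ^ ^ . ^ . ^ ^ ^ ^ = 11 differences

11


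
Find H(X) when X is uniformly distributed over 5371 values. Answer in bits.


H = log2(n) = log2(5371) = 12.391

12.391 bits


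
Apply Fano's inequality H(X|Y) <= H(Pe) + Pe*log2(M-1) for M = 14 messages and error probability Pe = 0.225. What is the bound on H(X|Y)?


H(Pe) = -Pe*log2(Pe) - (1-Pe)*log2(1-Pe) = -0.225*log2(0.225) - 0.775*log2(0.775) = 0.484201 + 0.284992 = 0.7692. Pe*log2(M-1) = 0.225*log2(13) = 0.832599. Bound = H(Pe) + Pe*log2(M-1) = 0.484201 + 0.284992 + 0.832599 = 1.6018

1.6018 bits


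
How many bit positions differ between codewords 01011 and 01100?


Count differing positions: . . ^ ^ ^ = 3 differences

3


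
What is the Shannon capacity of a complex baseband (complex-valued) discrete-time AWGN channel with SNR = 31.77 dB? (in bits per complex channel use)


SNR_linear = 10^(31.77/10) = 1503.142; C = log2(1 + SNR_linear) = log2(1 + 1503.142) = 10.5547

10.5547 bits/channel use


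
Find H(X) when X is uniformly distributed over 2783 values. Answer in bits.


H = log2(n) = log2(2783) = 11.4424

11.4424 bits


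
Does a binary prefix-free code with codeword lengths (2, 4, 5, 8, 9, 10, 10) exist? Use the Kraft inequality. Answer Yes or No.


Kraft sum = sum(2^(-l_i)) = 0.3516, need <= 1. Result: satisfied (a binary prefix-free code with these lengths exists)

Yes


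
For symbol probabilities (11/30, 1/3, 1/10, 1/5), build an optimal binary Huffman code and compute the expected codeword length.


Huffman construction (repeatedly merge the two least-probable nodes; each merge adds 1 bit to every symbol beneath it): 1/10 + 1/5 = 3/10; 3/10 + 1/3 = 19/30; 11/30 + 19/30 = 1. Resulting codeword lengths (in the order the probabilities were given): (1, 2, 3, 3). L_avg = sum(p_i * l_i) = 11/30*1 + 1/3*2 + 1/10*3 + 1/5*3 = 29/15 = 1.9333

1.9333 bits


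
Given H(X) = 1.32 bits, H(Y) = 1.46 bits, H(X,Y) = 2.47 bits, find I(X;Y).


I(X;Y) = H(X) + H(Y) - H(X,Y) = 1.32 + 1.46 - 2.47 = 0.31

0.31 bits


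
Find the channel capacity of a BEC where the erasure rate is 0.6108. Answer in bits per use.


C = 1 - epsilon = 1 - 0.6108 = 0.3892

0.3892 bits


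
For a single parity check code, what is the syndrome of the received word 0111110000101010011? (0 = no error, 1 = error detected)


Syndrome = XOR of all bits = 0 XOR 1 XOR 1 XOR 1 XOR 1 XOR 1 XOR 0 XOR 0 XOR 0 XOR 0 XOR 1 XOR 0 XOR 1 XOR 0 XOR 1 XOR 0 XOR 0 XOR 1 XOR 1 = 0

0


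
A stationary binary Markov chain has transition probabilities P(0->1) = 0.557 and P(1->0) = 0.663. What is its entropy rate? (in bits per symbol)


Stationary distribution: pi_0 = p10/(p01+p10) = 0.5434, pi_1 = 0.4566. Entropy rate H' = pi_0*H(p01) + pi_1*H(p10) = 0.5434*0.9906 + 0.4566*0.9219 = 0.9592

0.9592 bits/symbol


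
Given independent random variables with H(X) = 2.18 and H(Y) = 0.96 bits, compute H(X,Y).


For independent variables, H(X,Y) = H(X) + H(Y) = 2.18 + 0.96 = 3.14

3.14 bits


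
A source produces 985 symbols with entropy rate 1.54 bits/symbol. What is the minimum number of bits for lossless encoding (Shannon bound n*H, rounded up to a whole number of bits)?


Minimum bits >= n * H = 985 * 1.54 = 1516.9, rounded up to a whole number of bits = 1517

1517 bits


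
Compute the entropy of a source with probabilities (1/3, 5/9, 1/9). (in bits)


H = -sum(p_i * log2(p_i)). Terms: -(1/3)*log2(1/3) = 0.528321; -(5/9)*log2(5/9) = 0.471109; -(1/9)*log2(1/9) = 0.352214. H = 0.528321 + 0.471109 + 0.352214 = 1.3516

1.3516 bits


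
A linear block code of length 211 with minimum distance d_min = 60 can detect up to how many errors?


Detection capability = d_min - 1 = 60 - 1 = 59

59 errors


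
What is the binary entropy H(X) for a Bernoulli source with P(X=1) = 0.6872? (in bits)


H = -p*log2(p) - (1-p)*log2(1-p). -0.6872*log2(0.6872) = 0.371911; -0.3128*log2(0.3128) = 0.524468. H = 0.371911 + 0.524468 = 0.8964

0.8964 bits


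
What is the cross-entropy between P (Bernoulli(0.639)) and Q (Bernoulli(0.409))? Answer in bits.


H(P,Q) = -p*log2(q) - (1-p)*log2(1-q). -0.639*log2(0.409) = 0.824200; -0.361*log2(0.591) = 0.273916. H(P,Q) = 0.824200 + 0.273916 = 1.0981

1.0981 bits


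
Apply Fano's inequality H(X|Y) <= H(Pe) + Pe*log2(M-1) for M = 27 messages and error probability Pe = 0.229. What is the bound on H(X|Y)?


H(Pe) = -Pe*log2(Pe) - (1-Pe)*log2(1-Pe) = -0.229*log2(0.229) - 0.771*log2(0.771) = 0.486987 + 0.289277 = 0.7763. Pe*log2(M-1) = 0.229*log2(26) = 1.076401. Bound = H(Pe) + Pe*log2(M-1) = 0.486987 + 0.289277 + 1.076401 = 1.8527

1.8527 bits


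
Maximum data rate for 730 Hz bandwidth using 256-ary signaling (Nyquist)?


Rate = 2 * B * log2(M) = 2 * 730 * 8.0 = 11680.0

11680.0 bps


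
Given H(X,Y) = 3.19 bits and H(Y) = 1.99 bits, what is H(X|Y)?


H(X|Y) = H(X,Y) - H(Y) = 3.19 - 1.99 = 1.2

1.2 bits


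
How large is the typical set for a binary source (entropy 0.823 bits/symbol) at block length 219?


log2|A_typical| = nH = 219 * 0.823 = 180.237, so |A_typical| ~ 2^180.237 = 1.806e+54

1.806e+54


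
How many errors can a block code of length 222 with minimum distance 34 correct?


Correction capability = floor((d-1)/2) = floor((34-1)/2) = 16

16 errors


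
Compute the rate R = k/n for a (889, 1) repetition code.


Rate = k/n = 1/889

1/889


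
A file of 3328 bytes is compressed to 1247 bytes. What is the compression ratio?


Ratio = original / compressed = 3328 / 1247 = 2.6688

2.6688


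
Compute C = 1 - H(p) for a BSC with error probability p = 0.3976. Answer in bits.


H(p) = -p*log2(p) - (1-p)*log2(1-p) = -0.3976*log2(0.3976) - 0.6024*log2(0.6024) = 0.529051 + 0.440479 = 0.9695. C = 1 - H(p) = 1 - 0.9695 = 0.0305

0.0305 bits


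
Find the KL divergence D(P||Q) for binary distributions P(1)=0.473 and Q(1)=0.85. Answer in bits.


KL = p*log2(p/q) + (1-p)*log2((1-p)/(1-q)) = 0.473*log2(0.473/0.85) + 0.527*log2(0.527/0.15) = 0.5554

0.5554 bits


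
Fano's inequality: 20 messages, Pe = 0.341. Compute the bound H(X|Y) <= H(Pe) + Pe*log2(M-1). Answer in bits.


H(Pe) = -Pe*log2(Pe) - (1-Pe)*log2(1-Pe) = -0.341*log2(0.341) - 0.659*log2(0.659) = 0.529285 + 0.396487 = 0.9258. Pe*log2(M-1) = 0.341*log2(19) = 1.448543. Bound = H(Pe) + Pe*log2(M-1) = 0.529285 + 0.396487 + 1.448543 = 2.3743

2.3743 bits


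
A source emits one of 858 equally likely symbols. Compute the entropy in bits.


H = log2(n) = log2(858) = 9.7448

9.7448 bits


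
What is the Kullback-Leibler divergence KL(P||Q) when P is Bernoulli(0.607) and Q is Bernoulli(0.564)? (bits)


KL = p*log2(p/q) + (1-p)*log2((1-p)/(1-q)) = 0.607*log2(0.607/0.564) + 0.393*log2(0.393/0.436) = 0.0055

0.0055 bits


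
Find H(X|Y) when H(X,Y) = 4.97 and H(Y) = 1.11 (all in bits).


H(X|Y) = H(X,Y) - H(Y) = 4.97 - 1.11 = 3.86

3.86 bits


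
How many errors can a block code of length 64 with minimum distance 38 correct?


Correction capability = floor((d-1)/2) = floor((38-1)/2) = 18

18 errors


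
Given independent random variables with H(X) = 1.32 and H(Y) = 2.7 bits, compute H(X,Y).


For independent variables, H(X,Y) = H(X) + H(Y) = 1.32 + 2.7 = 4.02

4.02 bits


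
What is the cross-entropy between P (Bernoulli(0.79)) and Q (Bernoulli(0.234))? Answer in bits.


H(P,Q) = -p*log2(q) - (1-p)*log2(1-q). -0.79*log2(0.234) = 1.655381; -0.21*log2(0.766) = 0.080763. H(P,Q) = 1.655381 + 0.080763 = 1.7361

1.7361 bits


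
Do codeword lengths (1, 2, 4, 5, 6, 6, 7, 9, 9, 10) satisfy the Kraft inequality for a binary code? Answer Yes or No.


Kraft sum = sum(2^(-l_i)) = 0.8877, need <= 1. Result: satisfied (a binary prefix-free code with these lengths exists)

Yes


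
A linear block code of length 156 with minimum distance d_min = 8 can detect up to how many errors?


Detection capability = d_min - 1 = 8 - 1 = 7

7 errors


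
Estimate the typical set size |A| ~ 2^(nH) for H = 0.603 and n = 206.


log2|A_typical| = nH = 206 * 0.603 = 124.218, so |A_typical| ~ 2^124.218 = 2.474e+37

2.474e+37


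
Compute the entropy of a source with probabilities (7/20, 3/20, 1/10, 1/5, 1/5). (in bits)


H = -sum(p_i * log2(p_i)). Terms: -(7/20)*log2(7/20) = 0.530101; -(3/20)*log2(3/20) = 0.410545; -(1/10)*log2(1/10) = 0.332193; -(1/5)*log2(1/5) = 0.464386; -(1/5)*log2(1/5) = 0.464386. H = 0.530101 + 0.410545 + 0.332193 + 0.464386 + 0.464386 = 2.2016

2.2016 bits


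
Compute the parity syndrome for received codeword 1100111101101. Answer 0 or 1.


Syndrome = XOR of all bits = 1 XOR 1 XOR 0 XOR 0 XOR 1 XOR 1 XOR 1 XOR 1 XOR 0 XOR 1 XOR 1 XOR 0 XOR 1 = 1

1


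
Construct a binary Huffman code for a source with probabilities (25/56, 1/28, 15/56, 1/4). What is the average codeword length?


Huffman construction (repeatedly merge the two least-probable nodes; each merge adds 1 bit to every symbol beneath it): 1/28 + 1/4 = 2/7; 15/56 + 2/7 = 31/56; 25/56 + 31/56 = 1. Resulting codeword lengths (in the order the probabilities were given): (1, 3, 2, 3). L_avg = sum(p_i * l_i) = 25/56*1 + 1/28*3 + 15/56*2 + 1/4*3 = 103/56 = 1.8393

1.8393 bits


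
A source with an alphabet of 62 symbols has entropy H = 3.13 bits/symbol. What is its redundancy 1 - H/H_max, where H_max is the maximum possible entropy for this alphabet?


H_max = log2(K) = log2(62) = 5.9542 bits/symbol. Redundancy = 1 - H/H_max = 1 - 3.13/5.9542 = 1 - 0.5257 = 0.4743

0.4743


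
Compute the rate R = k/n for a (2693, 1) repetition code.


Rate = k/n = 1/2693

1/2693


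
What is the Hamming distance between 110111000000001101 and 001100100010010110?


Count differing positions: ^ ^ ^ . ^ ^ ^ . . . ^ . . ^ ^ . ^ ^ = 11 differences

11


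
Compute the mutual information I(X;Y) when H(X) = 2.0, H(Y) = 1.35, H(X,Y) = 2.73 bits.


I(X;Y) = H(X) + H(Y) - H(X,Y) = 2.0 + 1.35 - 2.73 = 0.62

0.62 bits


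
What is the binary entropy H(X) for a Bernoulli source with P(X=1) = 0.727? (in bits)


H = -p*log2(p) - (1-p)*log2(1-p). -0.727*log2(0.727) = 0.334400; -0.273*log2(0.273) = 0.511336. H = 0.334400 + 0.511336 = 0.8457

0.8457 bits


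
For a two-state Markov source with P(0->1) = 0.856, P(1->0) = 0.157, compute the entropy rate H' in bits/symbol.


Stationary distribution: pi_0 = p10/(p01+p10) = 0.155, pi_1 = 0.845. Entropy rate H' = pi_0*H(p01) + pi_1*H(p10) = 0.155*0.5946 + 0.845*0.6271 = 0.6221

0.6221 bits/symbol


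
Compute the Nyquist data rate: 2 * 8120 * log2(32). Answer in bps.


Rate = 2 * B * log2(M) = 2 * 8120 * 5.0 = 81200.0

81200.0 bps


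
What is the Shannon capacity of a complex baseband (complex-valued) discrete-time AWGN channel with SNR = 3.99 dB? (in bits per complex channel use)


SNR_linear = 10^(3.99/10) = 2.5061; C = log2(1 + SNR_linear) = log2(1 + 2.5061) = 1.8099

1.8099 bits/channel use


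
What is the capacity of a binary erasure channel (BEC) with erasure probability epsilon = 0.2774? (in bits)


C = 1 - epsilon = 1 - 0.2774 = 0.7226

0.7226 bits


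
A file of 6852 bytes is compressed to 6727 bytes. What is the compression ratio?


Ratio = original / compressed = 6852 / 6727 = 1.0186

1.0186


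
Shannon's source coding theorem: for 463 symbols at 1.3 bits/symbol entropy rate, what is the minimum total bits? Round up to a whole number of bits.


Minimum bits >= n * H = 463 * 1.3 = 601.9, rounded up to a whole number of bits = 602

602 bits


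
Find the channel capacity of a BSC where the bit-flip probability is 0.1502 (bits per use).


H(p) = -p*log2(p) - (1-p)*log2(1-p) = -0.1502*log2(0.1502) - 0.8498*log2(0.8498) = 0.410804 + 0.199537 = 0.6103. C = 1 - H(p) = 1 - 0.6103 = 0.3897

0.3897 bits


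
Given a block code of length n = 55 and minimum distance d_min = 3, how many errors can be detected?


Detection capability = d_min - 1 = 3 - 1 = 2

2 errors


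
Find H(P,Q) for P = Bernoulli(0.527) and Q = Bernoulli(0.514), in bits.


H(P,Q) = -p*log2(q) - (1-p)*log2(1-q). -0.527*log2(0.514) = 0.506004; -0.473*log2(0.486) = 0.492380. H(P,Q) = 0.506004 + 0.492380 = 0.9984

0.9984 bits


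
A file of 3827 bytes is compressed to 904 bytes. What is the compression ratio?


Ratio = original / compressed = 3827 / 904 = 4.2334

4.2334


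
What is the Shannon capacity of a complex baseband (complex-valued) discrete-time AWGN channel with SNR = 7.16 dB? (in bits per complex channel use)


SNR_linear = 10^(7.16/10) = 5.2; C = log2(1 + SNR_linear) = log2(1 + 5.2) = 2.6323

2.6323 bits/channel use


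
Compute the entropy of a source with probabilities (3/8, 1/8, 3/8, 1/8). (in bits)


H = -sum(p_i * log2(p_i)). Terms: -(3/8)*log2(3/8) = 0.530639; -(1/8)*log2(1/8) = 0.375000; -(3/8)*log2(3/8) = 0.530639; -(1/8)*log2(1/8) = 0.375000. H = 0.530639 + 0.375000 + 0.530639 + 0.375000 = 1.8113

1.8113 bits


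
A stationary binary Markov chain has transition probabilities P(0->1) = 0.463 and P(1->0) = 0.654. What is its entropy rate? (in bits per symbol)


Stationary distribution: pi_0 = p10/(p01+p10) = 0.5855, pi_1 = 0.4145. Entropy rate H' = pi_0*H(p01) + pi_1*H(p10) = 0.5855*0.996 + 0.4145*0.9304 = 0.9689

0.9689 bits/symbol


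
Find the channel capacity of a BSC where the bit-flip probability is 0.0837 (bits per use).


H(p) = -p*log2(p) - (1-p)*log2(1-p) = -0.0837*log2(0.0837) - 0.9163*log2(0.9163) = 0.299531 + 0.115553 = 0.4151. C = 1 - H(p) = 1 - 0.4151 = 0.5849

0.5849 bits


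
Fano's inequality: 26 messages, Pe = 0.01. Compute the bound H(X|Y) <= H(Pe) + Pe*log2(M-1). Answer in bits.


H(Pe) = -Pe*log2(Pe) - (1-Pe)*log2(1-Pe) = -0.01*log2(0.01) - 0.99*log2(0.99) = 0.066439 + 0.014355 = 0.0808. Pe*log2(M-1) = 0.01*log2(25) = 0.046439. Bound = H(Pe) + Pe*log2(M-1) = 0.066439 + 0.014355 + 0.046439 = 0.1272

0.1272 bits


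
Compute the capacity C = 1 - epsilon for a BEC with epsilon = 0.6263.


C = 1 - epsilon = 1 - 0.6263 = 0.3737

0.3737 bits


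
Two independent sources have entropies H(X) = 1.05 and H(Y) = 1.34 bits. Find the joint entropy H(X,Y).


For independent variables, H(X,Y) = H(X) + H(Y) = 1.05 + 1.34 = 2.39

2.39 bits


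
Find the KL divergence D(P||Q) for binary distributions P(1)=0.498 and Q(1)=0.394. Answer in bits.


KL = p*log2(p/q) + (1-p)*log2((1-p)/(1-q)) = 0.498*log2(0.498/0.394) + 0.502*log2(0.502/0.606) = 0.0319

0.0319 bits


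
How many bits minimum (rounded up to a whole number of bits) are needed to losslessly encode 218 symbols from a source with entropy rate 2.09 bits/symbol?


Minimum bits >= n * H = 218 * 2.09 = 455.62, rounded up to a whole number of bits = 456

456 bits


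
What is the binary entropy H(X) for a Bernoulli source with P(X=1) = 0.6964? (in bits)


H = -p*log2(p) - (1-p)*log2(1-p). -0.6964*log2(0.6964) = 0.363529; -0.3036*log2(0.3036) = 0.522118. H = 0.363529 + 0.522118 = 0.8856

0.8856 bits


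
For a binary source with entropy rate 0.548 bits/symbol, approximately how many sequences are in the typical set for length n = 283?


log2|A_typical| = nH = 283 * 0.548 = 155.084, so |A_typical| ~ 2^155.084 = 4.841e+46

4.841e+46


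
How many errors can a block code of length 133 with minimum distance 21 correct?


Correction capability = floor((d-1)/2) = floor((21-1)/2) = 10

10 errors


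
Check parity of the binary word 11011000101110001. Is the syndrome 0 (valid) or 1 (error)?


Syndrome = XOR of all bits = 1 XOR 1 XOR 0 XOR 1 XOR 1 XOR 0 XOR 0 XOR 0 XOR 1 XOR 0 XOR 1 XOR 1 XOR 1 XOR 0 XOR 0 XOR 0 XOR 1 = 1

1


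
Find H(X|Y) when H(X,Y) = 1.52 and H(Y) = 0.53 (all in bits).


H(X|Y) = H(X,Y) - H(Y) = 1.52 - 0.53 = 0.99

0.99 bits


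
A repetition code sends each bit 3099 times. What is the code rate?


Rate = k/n = 1/3099

1/3099


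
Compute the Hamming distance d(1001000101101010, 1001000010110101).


Count differing positions: . . . . . . . ^ ^ ^ . ^ ^ ^ ^ ^ = 8 differences

8


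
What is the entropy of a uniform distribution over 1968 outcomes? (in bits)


H = log2(n) = log2(1968) = 10.9425

10.9425 bits


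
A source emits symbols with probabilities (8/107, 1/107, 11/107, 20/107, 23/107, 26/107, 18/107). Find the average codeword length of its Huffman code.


Huffman construction (repeatedly merge the two least-probable nodes; each merge adds 1 bit to every symbol beneath it): 1/107 + 8/107 = 9/107; 9/107 + 11/107 = 20/107; 18/107 + 20/107 = 38/107; 20/107 + 23/107 = 43/107; 26/107 + 38/107 = 64/107; 43/107 + 64/107 = 1. Resulting codeword lengths (in the order the probabilities were given): (4, 4, 3, 3, 2, 2, 3). L_avg = sum(p_i * l_i) = 8/107*4 + 1/107*4 + 11/107*3 + 20/107*3 + 23/107*2 + 26/107*2 + 18/107*3 = 281/107 = 2.6262

2.6262 bits


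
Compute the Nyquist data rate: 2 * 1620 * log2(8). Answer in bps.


Rate = 2 * B * log2(M) = 2 * 1620 * 3.0 = 9720.0

9720.0 bps


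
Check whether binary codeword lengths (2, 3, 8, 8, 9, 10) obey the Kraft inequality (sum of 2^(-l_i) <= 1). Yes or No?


Kraft sum = sum(2^(-l_i)) = 0.3857, need <= 1. Result: satisfied (a binary prefix-free code with these lengths exists)

Yes


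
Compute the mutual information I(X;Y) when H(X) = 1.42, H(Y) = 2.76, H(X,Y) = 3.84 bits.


I(X;Y) = H(X) + H(Y) - H(X,Y) = 1.42 + 2.76 - 3.84 = 0.34

0.34 bits


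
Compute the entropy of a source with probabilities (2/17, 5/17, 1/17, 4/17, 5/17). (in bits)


H = -sum(p_i * log2(p_i)). Terms: -(2/17)*log2(2/17) = 0.363231; -(5/17)*log2(5/17) = 0.519275; -(1/17)*log2(1/17) = 0.240439; -(4/17)*log2(4/17) = 0.491168; -(5/17)*log2(5/17) = 0.519275. H = 0.363231 + 0.519275 + 0.240439 + 0.491168 + 0.519275 = 2.1334

2.1334 bits


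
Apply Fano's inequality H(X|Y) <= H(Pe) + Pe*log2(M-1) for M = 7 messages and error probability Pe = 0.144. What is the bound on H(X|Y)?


H(Pe) = -Pe*log2(Pe) - (1-Pe)*log2(1-Pe) = -0.144*log2(0.144) - 0.856*log2(0.856) = 0.402604 + 0.192016 = 0.5946. Pe*log2(M-1) = 0.144*log2(6) = 0.372235. Bound = H(Pe) + Pe*log2(M-1) = 0.402604 + 0.192016 + 0.372235 = 0.9669

0.9669 bits


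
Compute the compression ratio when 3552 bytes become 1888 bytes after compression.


Ratio = original / compressed = 3552 / 1888 = 1.8814

1.8814


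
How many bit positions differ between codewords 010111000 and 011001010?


Count differing positions: . . ^ ^ ^ . . ^ . = 4 differences

4


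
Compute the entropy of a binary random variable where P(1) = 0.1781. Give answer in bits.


H = -p*log2(p) - (1-p)*log2(1-p). -0.1781*log2(0.1781) = 0.443334; -0.8219*log2(0.8219) = 0.232569. H = 0.443334 + 0.232569 = 0.6759

0.6759 bits


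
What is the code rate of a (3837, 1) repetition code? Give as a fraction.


Rate = k/n = 1/3837

1/3837


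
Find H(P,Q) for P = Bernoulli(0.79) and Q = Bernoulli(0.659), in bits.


H(P,Q) = -p*log2(q) - (1-p)*log2(1-q). -0.79*log2(0.659) = 0.475303; -0.21*log2(0.341) = 0.325953. H(P,Q) = 0.475303 + 0.325953 = 0.8013

0.8013 bits


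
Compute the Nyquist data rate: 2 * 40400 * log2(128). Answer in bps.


Rate = 2 * B * log2(M) = 2 * 40400 * 7.0 = 565600.0

565600.0 bps


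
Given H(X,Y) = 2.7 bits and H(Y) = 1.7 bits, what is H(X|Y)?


H(X|Y) = H(X,Y) - H(Y) = 2.7 - 1.7 = 1.0

1.0 bits


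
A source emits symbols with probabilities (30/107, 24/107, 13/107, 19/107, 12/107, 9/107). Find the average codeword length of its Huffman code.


Huffman construction (repeatedly merge the two least-probable nodes; each merge adds 1 bit to every symbol beneath it): 9/107 + 12/107 = 21/107; 13/107 + 19/107 = 32/107; 21/107 + 24/107 = 45/107; 30/107 + 32/107 = 62/107; 45/107 + 62/107 = 1. Resulting codeword lengths (in the order the probabilities were given): (2, 2, 3, 3, 3, 3). L_avg = sum(p_i * l_i) = 30/107*2 + 24/107*2 + 13/107*3 + 19/107*3 + 12/107*3 + 9/107*3 = 267/107 = 2.4953

2.4953 bits


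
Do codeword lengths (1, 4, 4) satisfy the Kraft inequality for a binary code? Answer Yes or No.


Kraft sum = sum(2^(-l_i)) = 0.625, need <= 1. Result: satisfied (a binary prefix-free code with these lengths exists)

Yes


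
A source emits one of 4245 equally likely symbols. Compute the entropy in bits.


H = log2(n) = log2(4245) = 12.0515

12.0515 bits


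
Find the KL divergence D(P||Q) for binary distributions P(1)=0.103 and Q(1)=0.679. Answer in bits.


KL = p*log2(p/q) + (1-p)*log2((1-p)/(1-q)) = 0.103*log2(0.103/0.679) + 0.897*log2(0.897/0.321) = 1.0496

1.0496 bits


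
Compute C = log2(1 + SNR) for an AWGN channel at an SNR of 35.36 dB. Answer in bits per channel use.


SNR_linear = 10^(35.36/10) = 3435.5795; C = log2(1 + SNR_linear) = log2(1 + 3435.5795) = 11.7468

11.7468 bits/channel use


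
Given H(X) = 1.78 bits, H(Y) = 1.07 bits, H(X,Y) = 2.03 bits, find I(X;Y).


I(X;Y) = H(X) + H(Y) - H(X,Y) = 1.78 + 1.07 - 2.03 = 0.82

0.82 bits


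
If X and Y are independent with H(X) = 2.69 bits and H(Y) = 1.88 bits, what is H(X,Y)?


For independent variables, H(X,Y) = H(X) + H(Y) = 2.69 + 1.88 = 4.57

4.57 bits


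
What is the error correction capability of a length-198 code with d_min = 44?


Correction capability = floor((d-1)/2) = floor((44-1)/2) = 21

21 errors


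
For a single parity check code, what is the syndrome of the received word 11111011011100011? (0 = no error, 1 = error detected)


Syndrome = XOR of all bits = 1 XOR 1 XOR 1 XOR 1 XOR 1 XOR 0 XOR 1 XOR 1 XOR 0 XOR 1 XOR 1 XOR 1 XOR 0 XOR 0 XOR 0 XOR 1 XOR 1 = 0

0


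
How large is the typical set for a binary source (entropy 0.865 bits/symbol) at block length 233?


log2|A_typical| = nH = 233 * 0.865 = 201.545, so |A_typical| ~ 2^201.545 = 4.689e+60

4.689e+60


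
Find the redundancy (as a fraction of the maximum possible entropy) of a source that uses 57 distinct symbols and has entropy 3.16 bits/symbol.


H_max = log2(K) = log2(57) = 5.8329 bits/symbol. Redundancy = 1 - H/H_max = 1 - 3.16/5.8329 = 1 - 0.5418 = 0.4582

0.4582


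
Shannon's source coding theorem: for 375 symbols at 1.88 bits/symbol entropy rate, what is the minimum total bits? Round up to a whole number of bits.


Minimum bits >= n * H = 375 * 1.88 = 705.0, rounded up to a whole number of bits = 705

705 bits


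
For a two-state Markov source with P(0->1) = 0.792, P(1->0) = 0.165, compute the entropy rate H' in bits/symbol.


Stationary distribution: pi_0 = p10/(p01+p10) = 0.1724, pi_1 = 0.8276. Entropy rate H' = pi_0*H(p01) + pi_1*H(p10) = 0.1724*0.7376 + 0.8276*0.6461 = 0.6619

0.6619 bits/symbol


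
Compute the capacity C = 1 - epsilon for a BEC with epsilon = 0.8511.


C = 1 - epsilon = 1 - 0.8511 = 0.1489

0.1489 bits


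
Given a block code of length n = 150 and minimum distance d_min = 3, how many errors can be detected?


Detection capability = d_min - 1 = 3 - 1 = 2

2 errors


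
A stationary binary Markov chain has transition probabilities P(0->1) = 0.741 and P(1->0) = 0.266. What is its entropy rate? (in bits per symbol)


Stationary distribution: pi_0 = p10/(p01+p10) = 0.2642, pi_1 = 0.7358. Entropy rate H' = pi_0*H(p01) + pi_1*H(p10) = 0.2642*0.8252 + 0.7358*0.8357 = 0.8329

0.8329 bits/symbol


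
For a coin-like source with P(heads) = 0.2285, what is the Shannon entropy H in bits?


H = -p*log2(p) - (1-p)*log2(1-p). -0.2285*log2(0.2285) = 0.486644; -0.7715*log2(0.7715) = 0.288743. H = 0.486644 + 0.288743 = 0.7754

0.7754 bits


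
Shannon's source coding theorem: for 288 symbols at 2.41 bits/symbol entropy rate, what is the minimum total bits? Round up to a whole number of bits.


Minimum bits >= n * H = 288 * 2.41 = 694.08, rounded up to a whole number of bits = 695

695 bits


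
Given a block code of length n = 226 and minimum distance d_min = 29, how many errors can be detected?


Detection capability = d_min - 1 = 29 - 1 = 28

28 errors


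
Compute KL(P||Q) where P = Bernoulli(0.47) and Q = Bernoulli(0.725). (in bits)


KL = p*log2(p/q) + (1-p)*log2((1-p)/(1-q)) = 0.47*log2(0.47/0.725) + 0.53*log2(0.53/0.275) = 0.2078

0.2078 bits


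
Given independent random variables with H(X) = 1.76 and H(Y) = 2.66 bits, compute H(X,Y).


For independent variables, H(X,Y) = H(X) + H(Y) = 1.76 + 2.66 = 4.42

4.42 bits


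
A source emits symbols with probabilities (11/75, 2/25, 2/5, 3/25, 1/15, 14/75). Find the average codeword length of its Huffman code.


Huffman construction (repeatedly merge the two least-probable nodes; each merge adds 1 bit to every symbol beneath it): 1/15 + 2/25 = 11/75; 3/25 + 11/75 = 4/15; 11/75 + 14/75 = 1/3; 4/15 + 1/3 = 3/5; 2/5 + 3/5 = 1. Resulting codeword lengths (in the order the probabilities were given): (3, 4, 1, 3, 4, 3). L_avg = sum(p_i * l_i) = 11/75*3 + 2/25*4 + 2/5*1 + 3/25*3 + 1/15*4 + 14/75*3 = 176/75 = 2.3467

2.3467 bits


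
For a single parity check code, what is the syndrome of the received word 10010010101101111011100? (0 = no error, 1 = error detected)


Syndrome = XOR of all bits = 1 XOR 0 XOR 0 XOR 1 XOR 0 XOR 0 XOR 1 XOR 0 XOR 1 XOR 0 XOR 1 XOR 1 XOR 0 XOR 1 XOR 1 XOR 1 XOR 1 XOR 0 XOR 1 XOR 1 XOR 1 XOR 0 XOR 0 = 1

1


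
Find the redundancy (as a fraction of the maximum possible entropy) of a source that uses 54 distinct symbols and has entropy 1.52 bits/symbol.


H_max = log2(K) = log2(54) = 5.7549 bits/symbol. Redundancy = 1 - H/H_max = 1 - 1.52/5.7549 = 1 - 0.2641 = 0.7359

0.7359


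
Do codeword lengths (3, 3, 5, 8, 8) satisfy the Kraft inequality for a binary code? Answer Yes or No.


Kraft sum = sum(2^(-l_i)) = 0.2891, need <= 1. Result: satisfied (a binary prefix-free code with these lengths exists)

Yes


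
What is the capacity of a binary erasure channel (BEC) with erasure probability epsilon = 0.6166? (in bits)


C = 1 - epsilon = 1 - 0.6166 = 0.3834

0.3834 bits


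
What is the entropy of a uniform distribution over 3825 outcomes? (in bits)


H = log2(n) = log2(3825) = 11.9012

11.9012 bits


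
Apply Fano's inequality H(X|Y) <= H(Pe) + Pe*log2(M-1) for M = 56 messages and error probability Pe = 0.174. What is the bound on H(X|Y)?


H(Pe) = -Pe*log2(Pe) - (1-Pe)*log2(1-Pe) = -0.174*log2(0.174) - 0.826*log2(0.826) = 0.438974 + 0.227799 = 0.6668. Pe*log2(M-1) = 0.174*log2(55) = 1.005957. Bound = H(Pe) + Pe*log2(M-1) = 0.438974 + 0.227799 + 1.005957 = 1.6727

1.6727 bits


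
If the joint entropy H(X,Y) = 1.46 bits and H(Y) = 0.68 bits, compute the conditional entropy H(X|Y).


H(X|Y) = H(X,Y) - H(Y) = 1.46 - 0.68 = 0.78

0.78 bits


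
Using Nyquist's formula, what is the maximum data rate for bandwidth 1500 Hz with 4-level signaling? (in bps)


Rate = 2 * B * log2(M) = 2 * 1500 * 2.0 = 6000.0

6000.0 bps


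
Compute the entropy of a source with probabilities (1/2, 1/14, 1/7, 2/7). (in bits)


H = -sum(p_i * log2(p_i)). Terms: -(1/2)*log2(1/2) = 0.500000; -(1/14)*log2(1/14) = 0.271954; -(1/7)*log2(1/7) = 0.401051; -(2/7)*log2(2/7) = 0.516387. H = 0.500000 + 0.271954 + 0.401051 + 0.516387 = 1.6894

1.6894 bits


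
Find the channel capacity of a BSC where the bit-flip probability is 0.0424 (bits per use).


H(p) = -p*log2(p) - (1-p)*log2(1-p) = -0.0424*log2(0.0424) - 0.9576*log2(0.9576) = 0.193335 + 0.059855 = 0.2532. C = 1 - H(p) = 1 - 0.2532 = 0.7468

0.7468 bits


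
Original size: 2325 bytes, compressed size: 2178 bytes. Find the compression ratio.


Ratio = original / compressed = 2325 / 2178 = 1.0675

1.0675


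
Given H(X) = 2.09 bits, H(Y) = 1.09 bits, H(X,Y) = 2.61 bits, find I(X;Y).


I(X;Y) = H(X) + H(Y) - H(X,Y) = 2.09 + 1.09 - 2.61 = 0.57

0.57 bits


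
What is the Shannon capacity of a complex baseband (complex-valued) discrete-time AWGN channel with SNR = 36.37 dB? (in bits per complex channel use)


SNR_linear = 10^(36.37/10) = 4335.1088; C = log2(1 + SNR_linear) = log2(1 + 4335.1088) = 12.0822

12.0822 bits/channel use


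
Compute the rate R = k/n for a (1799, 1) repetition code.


Rate = k/n = 1/1799

1/1799


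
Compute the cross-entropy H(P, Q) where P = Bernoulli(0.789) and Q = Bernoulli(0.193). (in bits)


H(P,Q) = -p*log2(q) - (1-p)*log2(1-q). -0.789*log2(0.193) = 1.872555; -0.211*log2(0.807) = 0.065275. H(P,Q) = 1.872555 + 0.065275 = 1.9378

1.9378 bits


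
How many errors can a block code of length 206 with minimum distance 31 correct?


Correction capability = floor((d-1)/2) = floor((31-1)/2) = 15

15 errors


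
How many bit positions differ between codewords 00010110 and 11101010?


Count differing positions: ^ ^ ^ ^ ^ ^ . . = 6 differences

6


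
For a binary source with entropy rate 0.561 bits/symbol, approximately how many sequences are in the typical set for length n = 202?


log2|A_typical| = nH = 202 * 0.561 = 113.322, so |A_typical| ~ 2^113.322 = 1.298e+34

1.298e+34


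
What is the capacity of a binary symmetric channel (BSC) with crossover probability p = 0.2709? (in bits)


H(p) = -p*log2(p) - (1-p)*log2(1-p) = -0.2709*log2(0.2709) - 0.7291*log2(0.7291) = 0.510421 + 0.332332 = 0.8428. C = 1 - H(p) = 1 - 0.8428 = 0.1572

0.1572 bits


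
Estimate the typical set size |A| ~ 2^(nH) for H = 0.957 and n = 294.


log2|A_typical| = nH = 294 * 0.957 = 281.358, so |A_typical| ~ 2^281.358 = 4.980e+84

4.980e+84


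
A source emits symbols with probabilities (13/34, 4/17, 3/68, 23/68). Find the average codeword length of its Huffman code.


Huffman construction (repeatedly merge the two least-probable nodes; each merge adds 1 bit to every symbol beneath it): 3/68 + 4/17 = 19/68; 19/68 + 23/68 = 21/34; 13/34 + 21/34 = 1. Resulting codeword lengths (in the order the probabilities were given): (1, 3, 3, 2). L_avg = sum(p_i * l_i) = 13/34*1 + 4/17*3 + 3/68*3 + 23/68*2 = 129/68 = 1.8971

1.8971 bits


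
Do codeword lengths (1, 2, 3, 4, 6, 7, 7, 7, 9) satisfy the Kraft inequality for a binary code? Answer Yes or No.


Kraft sum = sum(2^(-l_i)) = 0.9785, need <= 1. Result: satisfied (a binary prefix-free code with these lengths exists)

Yes


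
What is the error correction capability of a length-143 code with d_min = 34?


Correction capability = floor((d-1)/2) = floor((34-1)/2) = 16

16 errors


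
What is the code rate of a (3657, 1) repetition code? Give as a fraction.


Rate = k/n = 1/3657

1/3657


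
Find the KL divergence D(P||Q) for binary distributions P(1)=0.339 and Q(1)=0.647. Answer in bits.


KL = p*log2(p/q) + (1-p)*log2((1-p)/(1-q)) = 0.339*log2(0.339/0.647) + 0.661*log2(0.661/0.353) = 0.2821

0.2821 bits


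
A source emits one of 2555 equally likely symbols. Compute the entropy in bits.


H = log2(n) = log2(2555) = 11.3191

11.3191 bits


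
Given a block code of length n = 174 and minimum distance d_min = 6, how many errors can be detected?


Detection capability = d_min - 1 = 6 - 1 = 5

5 errors


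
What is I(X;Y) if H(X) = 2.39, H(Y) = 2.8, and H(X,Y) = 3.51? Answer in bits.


I(X;Y) = H(X) + H(Y) - H(X,Y) = 2.39 + 2.8 - 3.51 = 1.68

1.68 bits


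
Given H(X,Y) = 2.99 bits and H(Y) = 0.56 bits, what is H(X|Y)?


H(X|Y) = H(X,Y) - H(Y) = 2.99 - 0.56 = 2.43

2.43 bits


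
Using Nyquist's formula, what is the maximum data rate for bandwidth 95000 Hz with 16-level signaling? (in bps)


Rate = 2 * B * log2(M) = 2 * 95000 * 4.0 = 760000.0

760000.0 bps


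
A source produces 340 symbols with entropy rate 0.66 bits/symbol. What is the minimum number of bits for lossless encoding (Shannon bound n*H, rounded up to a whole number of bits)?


Minimum bits >= n * H = 340 * 0.66 = 224.4, rounded up to a whole number of bits = 225

225 bits


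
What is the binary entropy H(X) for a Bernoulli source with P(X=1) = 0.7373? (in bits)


H = -p*log2(p) - (1-p)*log2(1-p). -0.7373*log2(0.7373) = 0.324173; -0.2627*log2(0.2627) = 0.506620. H = 0.324173 + 0.506620 = 0.8308

0.8308 bits


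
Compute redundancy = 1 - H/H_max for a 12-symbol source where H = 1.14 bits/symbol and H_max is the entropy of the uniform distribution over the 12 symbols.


H_max = log2(K) = log2(12) = 3.585 bits/symbol. Redundancy = 1 - H/H_max = 1 - 1.14/3.585 = 1 - 0.318 = 0.682

0.682


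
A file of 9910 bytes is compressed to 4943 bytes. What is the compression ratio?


Ratio = original / compressed = 9910 / 4943 = 2.0049

2.0049


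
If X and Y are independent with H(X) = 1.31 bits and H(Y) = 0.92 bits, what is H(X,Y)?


For independent variables, H(X,Y) = H(X) + H(Y) = 1.31 + 0.92 = 2.23

2.23 bits


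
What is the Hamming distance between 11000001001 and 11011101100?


Count differing positions: . . . ^ ^ ^ . . ^ . ^ = 5 differences

5


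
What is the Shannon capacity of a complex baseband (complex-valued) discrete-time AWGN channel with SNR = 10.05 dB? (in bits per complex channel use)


SNR_linear = 10^(10.05/10) = 10.1158; C = log2(1 + SNR_linear) = log2(1 + 10.1158) = 3.4745

3.4745 bits/channel use


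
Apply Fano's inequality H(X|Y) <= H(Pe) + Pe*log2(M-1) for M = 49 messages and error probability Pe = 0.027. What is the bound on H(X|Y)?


H(Pe) = -Pe*log2(Pe) - (1-Pe)*log2(1-Pe) = -0.027*log2(0.027) - 0.973*log2(0.973) = 0.140694 + 0.038422 = 0.1791. Pe*log2(M-1) = 0.027*log2(48) = 0.150794. Bound = H(Pe) + Pe*log2(M-1) = 0.140694 + 0.038422 + 0.150794 = 0.3299

0.3299 bits


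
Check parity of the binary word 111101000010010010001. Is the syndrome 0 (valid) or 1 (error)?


Syndrome = XOR of all bits = 1 XOR 1 XOR 1 XOR 1 XOR 0 XOR 1 XOR 0 XOR 0 XOR 0 XOR 0 XOR 1 XOR 0 XOR 0 XOR 1 XOR 0 XOR 0 XOR 1 XOR 0 XOR 0 XOR 0 XOR 1 = 1

1


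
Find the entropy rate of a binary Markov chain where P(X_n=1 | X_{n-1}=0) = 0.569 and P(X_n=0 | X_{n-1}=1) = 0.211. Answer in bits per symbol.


Stationary distribution: pi_0 = p10/(p01+p10) = 0.2705, pi_1 = 0.7295. Entropy rate H' = pi_0*H(p01) + pi_1*H(p10) = 0.2705*0.9862 + 0.7295*0.7434 = 0.8091

0.8091 bits/symbol


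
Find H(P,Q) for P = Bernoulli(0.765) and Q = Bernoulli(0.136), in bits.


H(P,Q) = -p*log2(q) - (1-p)*log2(1-q). -0.765*log2(0.136) = 2.201916; -0.235*log2(0.864) = 0.049561. H(P,Q) = 2.201916 + 0.049561 = 2.2515

2.2515 bits
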